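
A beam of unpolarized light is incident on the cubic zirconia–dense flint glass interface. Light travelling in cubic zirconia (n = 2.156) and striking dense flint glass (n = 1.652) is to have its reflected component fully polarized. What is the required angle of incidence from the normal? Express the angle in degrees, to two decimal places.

θ_B ≈ 37.46°

tan θ_B = n₂/n₁ = 1.652/2.156 = 0.7662. Taking the arctangent, θ_B = 37.46°.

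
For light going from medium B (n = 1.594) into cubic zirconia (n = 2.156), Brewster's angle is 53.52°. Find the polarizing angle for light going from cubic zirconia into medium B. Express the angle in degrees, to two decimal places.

The two Brewster angles are complementary: θ_B' = 90° − θ_B = 90° − 53.52° = 36.48°.

θ_B' ≈ 36.48°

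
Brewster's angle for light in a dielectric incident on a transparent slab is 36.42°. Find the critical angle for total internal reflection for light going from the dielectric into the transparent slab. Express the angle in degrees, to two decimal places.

θ_c ≈ 47.54°

From Brewster, n₂/n₁ = tan θ_B = tan 36.42° = 0.7378.
Then sin θ_c = n₂/n₁ = 0.7378, so θ_c = arcsin 0.7378 = 47.54°.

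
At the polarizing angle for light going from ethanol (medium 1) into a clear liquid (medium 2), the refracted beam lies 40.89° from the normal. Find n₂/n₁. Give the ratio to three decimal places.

θ_B + θ_t = 90°, so θ_B = 90° − 40.89° = 49.11°.
Then n₂/n₁ = tan θ_B = tan 49.11° = 1.155.

n₂/n₁ ≈ 1.155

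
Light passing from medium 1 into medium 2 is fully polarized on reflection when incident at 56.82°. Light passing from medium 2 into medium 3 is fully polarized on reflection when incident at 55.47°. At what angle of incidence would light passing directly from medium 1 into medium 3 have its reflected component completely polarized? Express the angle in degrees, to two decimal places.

n₂/n₁ = tan 56.82° = 1.5293 and n₃/n₂ = tan 55.47° = 1.4534.
Multiplying, n₃/n₁ = 1.5293 × 1.4534 = 2.2227, and θ_B(1→3) = arctan 2.2227 = 65.78°.

θ_B ≈ 65.78°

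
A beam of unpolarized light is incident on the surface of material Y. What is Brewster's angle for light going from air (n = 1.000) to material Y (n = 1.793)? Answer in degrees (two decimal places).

tan θ_B = n₂/n₁ = 1.793/1.000 = 1.7930.
So θ_B = arctan 1.7930 = 60.85°.

θ_B ≈ 60.85°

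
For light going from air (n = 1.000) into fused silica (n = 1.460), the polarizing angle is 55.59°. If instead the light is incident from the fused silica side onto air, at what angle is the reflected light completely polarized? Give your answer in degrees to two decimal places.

tan θ_B' = n₁/n₂ = 1/tan θ_B, so θ_B' = 90° − θ_B.
θ_B' = 90° − 55.59° = 34.41°.

θ_B' ≈ 34.41°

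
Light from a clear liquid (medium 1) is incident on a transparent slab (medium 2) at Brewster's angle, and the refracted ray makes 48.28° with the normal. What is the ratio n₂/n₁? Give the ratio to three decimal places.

θ_B + θ_t = 90°, so θ_B = 90° − 48.28° = 41.72°.
tan θ_B = n₂/n₁, so n₂/n₁ = tan 41.72° = 0.892.

n₂/n₁ ≈ 0.892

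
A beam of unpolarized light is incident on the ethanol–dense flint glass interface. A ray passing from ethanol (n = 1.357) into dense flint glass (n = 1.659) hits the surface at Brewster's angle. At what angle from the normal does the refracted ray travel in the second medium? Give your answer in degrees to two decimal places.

θ_t ≈ 39.28°

θ_B = arctan(n₂/n₁) = arctan(1.659/1.357) = 50.72°.
The refracted ray is perpendicular to the reflected ray, so θ_t = 90° − θ_B = 39.28°.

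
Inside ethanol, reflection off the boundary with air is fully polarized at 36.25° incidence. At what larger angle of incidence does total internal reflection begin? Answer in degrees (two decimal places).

tan θ_B = n₂/n₁ = tan 36.25° = 0.7332.
Total internal reflection: sin θ_c = n₂/n₁ = 0.7332.
θ_c = arcsin(0.7332) = 47.16°.

θ_c ≈ 47.16°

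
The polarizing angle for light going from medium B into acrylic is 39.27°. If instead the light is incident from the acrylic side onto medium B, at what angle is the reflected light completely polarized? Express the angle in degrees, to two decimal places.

θ_B' ≈ 50.73°

Reversing the direction swaps n₁ and n₂, so tan θ_B' = 1/tan θ_B and θ_B' = 90° − θ_B.
Hence θ_B' = 90° − 39.27° = 50.73°.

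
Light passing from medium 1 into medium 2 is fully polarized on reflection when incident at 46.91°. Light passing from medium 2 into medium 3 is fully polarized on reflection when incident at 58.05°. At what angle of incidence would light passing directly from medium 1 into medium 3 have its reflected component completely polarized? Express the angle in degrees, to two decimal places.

tan θ_B(1→2) = n₂/n₁ = tan 46.91° = 1.0690.
tan θ_B(2→3) = n₃/n₂ = tan 58.05° = 1.6034.
Multiplying, n₃/n₁ = 1.0690 × 1.6034 = 1.7141, and θ_B(1→3) = arctan 1.7141 = 59.74°.

θ_B ≈ 59.74°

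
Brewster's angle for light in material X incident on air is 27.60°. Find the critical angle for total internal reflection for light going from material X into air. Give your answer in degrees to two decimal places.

tan θ_B = n₂/n₁ = tan 27.60° = 0.5228.
Total internal reflection: sin θ_c = n₂/n₁ = 0.5228.
θ_c = arcsin(0.5228) = 31.52°.

θ_c ≈ 31.52°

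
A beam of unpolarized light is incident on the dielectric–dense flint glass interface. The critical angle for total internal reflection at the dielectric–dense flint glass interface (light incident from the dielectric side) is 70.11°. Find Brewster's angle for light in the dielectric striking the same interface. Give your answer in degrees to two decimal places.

θ_B ≈ 43.24°

n₂/n₁ = sin θ_c = sin 70.11° = 0.9403.
tan θ_B equals the same ratio, so θ_B = arctan(0.9403) = 43.24°.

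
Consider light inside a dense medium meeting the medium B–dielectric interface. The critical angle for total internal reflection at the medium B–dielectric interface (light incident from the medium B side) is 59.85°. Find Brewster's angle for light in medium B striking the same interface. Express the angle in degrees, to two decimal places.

n₂/n₁ = sin θ_c = sin 59.85° = 0.8647.
tan θ_B equals the same ratio, so θ_B = arctan(0.8647) = 40.85°.

θ_B ≈ 40.85°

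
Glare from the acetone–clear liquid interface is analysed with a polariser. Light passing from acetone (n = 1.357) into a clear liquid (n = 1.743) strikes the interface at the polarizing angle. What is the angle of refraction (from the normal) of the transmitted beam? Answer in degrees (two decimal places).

θ_B = arctan(n₂/n₁) = arctan(1.743/1.357) = 52.10°.
At Brewster's angle the reflected and refracted rays are perpendicular, so θ_t = 90° − θ_B = 90° − 52.10° = 37.90°.

θ_t ≈ 37.90°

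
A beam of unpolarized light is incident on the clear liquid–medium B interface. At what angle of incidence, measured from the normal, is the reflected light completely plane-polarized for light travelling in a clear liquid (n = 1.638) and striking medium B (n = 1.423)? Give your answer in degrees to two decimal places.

tan θ_B = n₂/n₁ = 1.423/1.638 = 0.8687.
θ_B = arctan(0.8687) = 40.98°.

θ_B ≈ 40.98°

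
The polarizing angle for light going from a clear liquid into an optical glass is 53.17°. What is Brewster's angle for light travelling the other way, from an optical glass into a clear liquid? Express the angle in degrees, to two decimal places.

θ_B' ≈ 36.83°

The two Brewster angles are complementary: θ_B' = 90° − θ_B = 90° − 53.17° = 36.83°.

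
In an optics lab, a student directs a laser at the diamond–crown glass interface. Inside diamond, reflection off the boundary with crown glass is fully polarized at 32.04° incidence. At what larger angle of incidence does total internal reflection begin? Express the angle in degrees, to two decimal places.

θ_c ≈ 38.74°

tan θ_B = n₂/n₁ = tan 32.04° = 0.6258.
Total internal reflection: sin θ_c = n₂/n₁ = 0.6258.
θ_c = arcsin(0.6258) = 38.74°.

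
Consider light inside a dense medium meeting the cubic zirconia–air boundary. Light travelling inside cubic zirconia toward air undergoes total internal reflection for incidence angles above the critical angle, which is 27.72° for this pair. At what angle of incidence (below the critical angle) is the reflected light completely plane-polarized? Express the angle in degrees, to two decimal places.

sin θ_c = n₂/n₁, so n₂/n₁ = sin 27.72° = 0.4652.
Brewster: tan θ_B = n₂/n₁ = 0.4652.
θ_B = arctan(0.4652) = 24.95°.

θ_B ≈ 24.95°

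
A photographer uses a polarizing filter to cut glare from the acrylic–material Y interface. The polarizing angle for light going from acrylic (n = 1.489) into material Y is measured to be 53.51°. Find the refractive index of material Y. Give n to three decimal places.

n ≈ 2.013

Brewster's law: tan θ_B = n₂/n₁ (light incident in acrylic, refracted into material Y).
n₂ = n₁ tan θ_B = 1.489 × tan 53.51° = 2.013.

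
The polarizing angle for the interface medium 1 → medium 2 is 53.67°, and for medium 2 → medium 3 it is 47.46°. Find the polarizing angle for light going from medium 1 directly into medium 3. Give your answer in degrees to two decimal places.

tan θ_B(1→2) = n₂/n₁ = tan 53.67° = 1.3598.
tan θ_B(2→3) = n₃/n₂ = tan 47.46° = 1.0898.
Multiplying, n₃/n₁ = 1.3598 × 1.0898 = 1.4819, and θ_B(1→3) = arctan 1.4819 = 55.99°.

θ_B ≈ 55.99°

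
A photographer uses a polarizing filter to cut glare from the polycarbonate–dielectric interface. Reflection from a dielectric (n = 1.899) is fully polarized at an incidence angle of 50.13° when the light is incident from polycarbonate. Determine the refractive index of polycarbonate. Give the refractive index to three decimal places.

At Brewster's angle, tan θ_B = n₂/n₁ with n₁ on the incident side (polycarbonate) and n₂ on the transmitted side (a dielectric).
n₁ = n₂ / tan θ_B = 1.899 / tan 50.13° = 1.586.

n ≈ 1.586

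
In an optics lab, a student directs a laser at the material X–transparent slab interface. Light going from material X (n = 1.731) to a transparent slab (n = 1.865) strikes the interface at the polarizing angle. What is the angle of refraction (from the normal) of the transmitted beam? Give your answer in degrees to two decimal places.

θ_t ≈ 42.87°

θ_B = arctan(n₂/n₁) = arctan(1.865/1.731) = 47.13°.
Since θ_B + θ_t = 90° at Brewster incidence, θ_t = 90° − 47.13° = 42.87°.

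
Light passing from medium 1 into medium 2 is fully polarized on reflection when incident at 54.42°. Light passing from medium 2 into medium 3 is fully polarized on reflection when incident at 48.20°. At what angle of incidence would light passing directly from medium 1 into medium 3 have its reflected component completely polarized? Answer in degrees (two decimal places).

θ_B ≈ 57.40°

tan θ_B(1→2) = n₂/n₁ = tan 54.42° = 1.3978.
tan θ_B(2→3) = n₃/n₂ = tan 48.20° = 1.1184.
Multiplying, n₃/n₁ = 1.3978 × 1.1184 = 1.5634, and θ_B(1→3) = arctan 1.5634 = 57.40°.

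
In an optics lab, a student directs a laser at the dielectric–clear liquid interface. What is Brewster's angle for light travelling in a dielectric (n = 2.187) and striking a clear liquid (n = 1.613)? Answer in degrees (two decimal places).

θ_B ≈ 36.41°

tan θ_B = n₂/n₁ = 1.613/2.187 = 0.7375. Taking the arctangent, θ_B = 36.41°.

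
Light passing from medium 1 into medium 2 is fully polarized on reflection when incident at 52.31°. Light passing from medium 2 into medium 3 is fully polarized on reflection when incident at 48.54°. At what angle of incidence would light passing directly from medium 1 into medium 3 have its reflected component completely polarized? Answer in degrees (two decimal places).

Each Brewster angle gives a ratio: n₂/n₁ = tan 52.31° = 1.2943, n₃/n₂ = tan 48.54° = 1.1319.
So n₃/n₁ = (n₂/n₁)(n₃/n₂) = 1.2943 × 1.1319 = 1.4650.
θ_B(1→3) = arctan(1.4650) = 55.68°.

θ_B ≈ 55.68°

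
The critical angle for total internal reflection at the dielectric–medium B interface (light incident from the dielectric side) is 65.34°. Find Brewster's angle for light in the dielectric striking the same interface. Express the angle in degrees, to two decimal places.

n₂/n₁ = sin θ_c = sin 65.34° = 0.9088.
tan θ_B equals the same ratio, so θ_B = arctan(0.9088) = 42.26°.

θ_B ≈ 42.26°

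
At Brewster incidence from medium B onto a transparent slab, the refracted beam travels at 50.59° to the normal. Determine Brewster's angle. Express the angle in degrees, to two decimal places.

Since the reflected and refracted rays are at right angles at the polarizing angle, θ_B + θ_t = 90°.
θ_B = 90° − 50.59° = 39.41°.

θ_B ≈ 39.41°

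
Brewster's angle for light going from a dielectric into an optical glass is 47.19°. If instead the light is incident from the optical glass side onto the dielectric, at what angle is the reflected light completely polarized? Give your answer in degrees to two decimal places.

θ_B' ≈ 42.81°

The two Brewster angles are complementary: θ_B' = 90° − θ_B = 90° − 47.19° = 42.81°.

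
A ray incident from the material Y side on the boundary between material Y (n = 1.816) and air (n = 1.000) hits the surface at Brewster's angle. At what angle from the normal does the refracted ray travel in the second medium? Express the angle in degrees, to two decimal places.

First find Brewster's angle: tan θ_B = 1.000/1.816 = 0.5507, giving θ_B = 28.84°.
Since θ_B + θ_t = 90° at Brewster incidence, θ_t = 90° − 28.84° = 61.16°.

θ_t ≈ 61.16°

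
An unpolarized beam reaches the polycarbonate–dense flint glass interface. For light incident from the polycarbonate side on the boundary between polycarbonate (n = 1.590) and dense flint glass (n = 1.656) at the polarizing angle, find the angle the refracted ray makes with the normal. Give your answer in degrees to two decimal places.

θ_t ≈ 43.84°

tan θ_B = n₂/n₁ = 1.656/1.590 = 1.0415, so θ_B = 46.16°.
The refracted ray is perpendicular to the reflected ray, so θ_t = 90° − θ_B = 43.84°.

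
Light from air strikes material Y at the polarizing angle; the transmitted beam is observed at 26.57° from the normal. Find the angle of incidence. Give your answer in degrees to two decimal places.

Since the reflected and refracted rays are at right angles at the polarizing angle, θ_B + θ_t = 90°.
So θ_B = 90° − θ_t = 90° − 26.57° = 63.43°.

θ_B ≈ 63.43°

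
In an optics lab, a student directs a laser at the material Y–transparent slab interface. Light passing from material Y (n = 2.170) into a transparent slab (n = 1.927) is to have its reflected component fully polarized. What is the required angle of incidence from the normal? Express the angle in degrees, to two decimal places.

θ_B ≈ 41.61°

tan θ_B = n₂/n₁ = 1.927/2.170 = 0.8880. Taking the arctangent, θ_B = 41.61°.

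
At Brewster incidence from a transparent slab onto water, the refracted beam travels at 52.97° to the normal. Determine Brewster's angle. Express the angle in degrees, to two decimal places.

Brewster's condition makes the reflected and refracted beams perpendicular: θ_B + θ_t = 90°.
θ_B = 90° − 52.97° = 37.03°.

θ_B ≈ 37.03°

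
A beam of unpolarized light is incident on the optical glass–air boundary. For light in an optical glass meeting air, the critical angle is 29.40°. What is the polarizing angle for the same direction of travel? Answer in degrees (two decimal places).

sin θ_c = n₂/n₁, so n₂/n₁ = sin 29.40° = 0.4909.
Brewster: tan θ_B = n₂/n₁ = 0.4909.
θ_B = arctan(0.4909) = 26.15°.

θ_B ≈ 26.15°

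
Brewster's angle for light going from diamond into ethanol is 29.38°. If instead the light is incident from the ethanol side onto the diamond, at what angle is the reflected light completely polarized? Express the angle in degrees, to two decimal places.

tan θ_B' = n₁/n₂ = 1/tan θ_B, so θ_B' = 90° − θ_B.
θ_B' = 90° − 29.38° = 60.62°.

θ_B' ≈ 60.62°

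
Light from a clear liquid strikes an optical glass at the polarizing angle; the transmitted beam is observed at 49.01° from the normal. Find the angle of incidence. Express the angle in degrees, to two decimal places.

θ_B ≈ 40.99°

Brewster's condition makes the reflected and refracted beams perpendicular: θ_B + θ_t = 90°.
θ_B = 90° − 49.01° = 40.99°.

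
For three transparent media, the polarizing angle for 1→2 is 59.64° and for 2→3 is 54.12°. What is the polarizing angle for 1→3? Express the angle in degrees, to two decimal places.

Each Brewster angle gives a ratio: n₂/n₁ = tan 59.64° = 1.7072, n₃/n₂ = tan 54.12° = 1.3825.
n₃/n₁ = 2.3601. Then tan θ_B(1→3) = n₃/n₁, so θ_B(1→3) = arctan(2.3601) = 67.04°.

θ_B ≈ 67.04°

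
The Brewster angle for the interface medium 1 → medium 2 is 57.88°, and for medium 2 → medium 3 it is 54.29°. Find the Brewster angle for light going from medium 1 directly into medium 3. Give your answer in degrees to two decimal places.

θ_B ≈ 65.71°

n₂/n₁ = tan 57.88° = 1.5929 and n₃/n₂ = tan 54.29° = 1.3911.
n₃/n₁ = 2.2159. Then tan θ_B(1→3) = n₃/n₁, so θ_B(1→3) = arctan(2.2159) = 65.71°.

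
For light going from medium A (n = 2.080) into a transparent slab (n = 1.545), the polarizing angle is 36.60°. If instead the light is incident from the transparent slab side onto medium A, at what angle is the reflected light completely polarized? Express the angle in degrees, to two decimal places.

Reversing the direction swaps n₁ and n₂, so tan θ_B' = 1/tan θ_B and θ_B' = 90° − θ_B.
Hence θ_B' = 90° − 36.60° = 53.40°.

θ_B' ≈ 53.40°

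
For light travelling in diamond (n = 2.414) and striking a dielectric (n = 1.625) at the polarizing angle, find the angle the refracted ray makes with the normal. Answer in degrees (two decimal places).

θ_B = arctan(n₂/n₁) = arctan(1.625/2.414) = 33.95°.
Since θ_B + θ_t = 90° at Brewster incidence, θ_t = 90° − 33.95° = 56.05°.

θ_t ≈ 56.05°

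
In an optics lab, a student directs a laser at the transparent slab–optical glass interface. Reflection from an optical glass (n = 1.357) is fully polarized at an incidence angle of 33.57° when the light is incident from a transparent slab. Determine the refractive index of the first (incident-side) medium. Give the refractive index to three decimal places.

n ≈ 2.045

Full polarization of the reflected beam means tan θ_B = n₂/n₁, where n₁ is the incident medium (a transparent slab).
n₁ = n₂ / tan θ_B = 1.357 / tan 33.57° = 2.045.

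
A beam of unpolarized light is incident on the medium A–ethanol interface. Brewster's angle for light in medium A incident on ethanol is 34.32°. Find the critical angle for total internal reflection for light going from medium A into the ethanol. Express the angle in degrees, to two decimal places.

n₂/n₁ = tan 34.32° = 0.6827; the critical angle satisfies sin θ_c = n₂/n₁.
θ_c = arcsin(0.6827) = 43.05°.

θ_c ≈ 43.05°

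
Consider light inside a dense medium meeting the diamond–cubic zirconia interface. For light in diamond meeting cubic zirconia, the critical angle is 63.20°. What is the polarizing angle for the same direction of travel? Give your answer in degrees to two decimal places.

θ_B ≈ 41.75°

n₂/n₁ = sin θ_c = sin 63.20° = 0.8926.
tan θ_B equals the same ratio, so θ_B = arctan(0.8926) = 41.75°.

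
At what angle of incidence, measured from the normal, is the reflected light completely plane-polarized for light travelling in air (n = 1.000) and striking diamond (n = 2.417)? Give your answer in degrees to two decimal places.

θ_B ≈ 67.52°

The reflected p-component vanishes when tan θ_B = n₂/n₁.
Here n₂/n₁ = 2.417/1.000 = 2.4170, and Brewster's law gives tan θ_B = n₂/n₁. Taking the arctangent, θ_B = 67.52°.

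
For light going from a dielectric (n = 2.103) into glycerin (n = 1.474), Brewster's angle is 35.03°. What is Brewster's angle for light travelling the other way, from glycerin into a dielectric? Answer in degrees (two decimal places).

θ_B' ≈ 54.97°

The two Brewster angles are complementary: θ_B' = 90° − θ_B = 90° − 35.03° = 54.97°.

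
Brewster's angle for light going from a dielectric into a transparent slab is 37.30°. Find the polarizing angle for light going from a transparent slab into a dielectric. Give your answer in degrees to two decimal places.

Reversing the direction swaps n₁ and n₂, so tan θ_B' = 1/tan θ_B and θ_B' = 90° − θ_B.
Hence θ_B' = 90° − 37.30° = 52.70°.

θ_B' ≈ 52.70°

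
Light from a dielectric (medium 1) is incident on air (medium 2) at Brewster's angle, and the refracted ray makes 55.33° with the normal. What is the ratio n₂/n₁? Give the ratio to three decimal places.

θ_B + θ_t = 90°, so θ_B = 90° − 55.33° = 34.67°.
Then n₂/n₁ = tan θ_B = tan 34.67° = 0.692.

n₂/n₁ ≈ 0.692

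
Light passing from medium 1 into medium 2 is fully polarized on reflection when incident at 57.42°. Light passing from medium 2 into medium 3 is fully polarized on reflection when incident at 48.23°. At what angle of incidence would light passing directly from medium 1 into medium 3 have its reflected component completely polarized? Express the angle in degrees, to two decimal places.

Each Brewster angle gives a ratio: n₂/n₁ = tan 57.42° = 1.5649, n₃/n₂ = tan 48.23° = 1.1196.
n₃/n₁ = 1.7520. Then tan θ_B(1→3) = n₃/n₁, so θ_B(1→3) = arctan(1.7520) = 60.28°.

θ_B ≈ 60.28°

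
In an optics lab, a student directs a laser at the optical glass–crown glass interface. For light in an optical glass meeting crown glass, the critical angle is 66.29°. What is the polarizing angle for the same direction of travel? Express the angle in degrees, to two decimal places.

At the critical angle sin θ_c = n₂/n₁, giving n₂/n₁ = sin 66.29° = 0.9156.
Then tan θ_B = n₂/n₁ = 0.9156, so θ_B = arctan 0.9156 = 42.48°.

θ_B ≈ 42.48°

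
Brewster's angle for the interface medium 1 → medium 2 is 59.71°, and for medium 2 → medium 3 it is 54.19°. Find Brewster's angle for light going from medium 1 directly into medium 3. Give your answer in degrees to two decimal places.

n₂/n₁ = tan 59.71° = 1.7120 and n₃/n₂ = tan 54.19° = 1.3860.
Multiplying, n₃/n₁ = 1.7120 × 1.3860 = 2.3728, and θ_B(1→3) = arctan 2.3728 = 67.15°.

θ_B ≈ 67.15°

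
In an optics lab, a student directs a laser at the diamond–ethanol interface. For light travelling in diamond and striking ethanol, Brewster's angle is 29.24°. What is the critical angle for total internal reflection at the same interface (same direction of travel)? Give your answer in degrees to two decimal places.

tan θ_B = n₂/n₁ = tan 29.24° = 0.5598.
Total internal reflection: sin θ_c = n₂/n₁ = 0.5598.
θ_c = arcsin(0.5598) = 34.04°.

θ_c ≈ 34.04°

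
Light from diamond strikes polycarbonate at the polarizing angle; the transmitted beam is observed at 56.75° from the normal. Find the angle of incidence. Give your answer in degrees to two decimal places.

Brewster's condition makes the reflected and refracted beams perpendicular: θ_B + θ_t = 90°.
So θ_B = 90° − θ_t = 90° − 56.75° = 33.25°.

θ_B ≈ 33.25°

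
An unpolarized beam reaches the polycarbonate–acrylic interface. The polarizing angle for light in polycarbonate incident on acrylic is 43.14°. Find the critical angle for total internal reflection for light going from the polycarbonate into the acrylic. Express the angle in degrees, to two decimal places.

From Brewster, n₂/n₁ = tan θ_B = tan 43.14° = 0.9371.
Then sin θ_c = n₂/n₁ = 0.9371, so θ_c = arcsin 0.9371 = 69.57°.

θ_c ≈ 69.57°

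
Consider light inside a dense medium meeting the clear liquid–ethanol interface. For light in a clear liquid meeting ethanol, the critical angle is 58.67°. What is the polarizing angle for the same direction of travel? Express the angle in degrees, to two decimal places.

n₂/n₁ = sin θ_c = sin 58.67° = 0.8542.
tan θ_B equals the same ratio, so θ_B = arctan(0.8542) = 40.50°.

θ_B ≈ 40.50°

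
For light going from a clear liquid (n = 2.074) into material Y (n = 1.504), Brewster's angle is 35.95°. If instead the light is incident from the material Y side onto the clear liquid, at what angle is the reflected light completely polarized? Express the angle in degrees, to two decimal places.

θ_B' ≈ 54.05°

Reversing the direction swaps n₁ and n₂, so tan θ_B' = 1/tan θ_B and θ_B' = 90° − θ_B.
Hence θ_B' = 90° − 35.95° = 54.05°.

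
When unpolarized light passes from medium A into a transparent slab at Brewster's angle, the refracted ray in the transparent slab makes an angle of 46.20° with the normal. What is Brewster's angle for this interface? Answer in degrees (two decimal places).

θ_B ≈ 43.80°

Brewster's condition makes the reflected and refracted beams perpendicular: θ_B + θ_t = 90°.
So θ_B = 90° − θ_t = 90° − 46.20° = 43.80°.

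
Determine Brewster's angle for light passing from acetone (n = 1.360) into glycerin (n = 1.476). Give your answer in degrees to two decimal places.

Here n₂/n₁ = 1.476/1.360 = 1.0853, and Brewster's law gives tan θ_B = n₂/n₁.
θ_B = arctan(1.0853) = 47.34°.

θ_B ≈ 47.34°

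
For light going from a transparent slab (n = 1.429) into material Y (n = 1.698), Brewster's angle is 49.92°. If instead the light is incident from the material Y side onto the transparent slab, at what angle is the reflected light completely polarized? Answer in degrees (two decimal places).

The two Brewster angles are complementary: θ_B' = 90° − θ_B = 90° − 49.92° = 40.08°.

θ_B' ≈ 40.08°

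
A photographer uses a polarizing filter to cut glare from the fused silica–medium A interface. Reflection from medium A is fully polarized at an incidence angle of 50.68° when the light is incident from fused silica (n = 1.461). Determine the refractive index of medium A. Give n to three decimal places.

At Brewster's angle, tan θ_B = n₂/n₁ with n₁ on the incident side (fused silica) and n₂ on the transmitted side (medium A).
n₂ = n₁ tan θ_B = 1.461 × tan 50.68° = 1.784.

n ≈ 1.784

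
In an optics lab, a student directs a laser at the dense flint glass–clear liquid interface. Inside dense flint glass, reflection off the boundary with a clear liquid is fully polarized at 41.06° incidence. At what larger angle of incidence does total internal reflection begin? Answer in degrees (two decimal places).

θ_c ≈ 60.59°

tan θ_B = n₂/n₁ = tan 41.06° = 0.8711.
Total internal reflection: sin θ_c = n₂/n₁ = 0.8711.
θ_c = arcsin(0.8711) = 60.59°.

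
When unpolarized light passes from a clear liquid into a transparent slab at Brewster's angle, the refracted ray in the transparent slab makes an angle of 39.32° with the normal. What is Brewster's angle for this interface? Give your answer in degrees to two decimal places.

Brewster's condition makes the reflected and refracted beams perpendicular: θ_B + θ_t = 90°.
θ_B = 90° − 39.32° = 50.68°.

θ_B ≈ 50.68°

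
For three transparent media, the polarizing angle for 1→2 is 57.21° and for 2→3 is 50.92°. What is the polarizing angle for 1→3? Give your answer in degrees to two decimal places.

θ_B ≈ 62.38°

tan θ_B(1→2) = n₂/n₁ = tan 57.21° = 1.5523.
tan θ_B(2→3) = n₃/n₂ = tan 50.92° = 1.2314.
Multiplying, n₃/n₁ = 1.5523 × 1.2314 = 1.9115, and θ_B(1→3) = arctan 1.9115 = 62.38°.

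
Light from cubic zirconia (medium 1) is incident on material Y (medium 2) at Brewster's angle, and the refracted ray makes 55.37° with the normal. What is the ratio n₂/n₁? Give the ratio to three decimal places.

n₂/n₁ ≈ 0.691

At Brewster incidence θ_B = 90° − θ_t = 90° − 55.37° = 34.63°.
Then n₂/n₁ = tan θ_B = tan 34.63° = 0.691.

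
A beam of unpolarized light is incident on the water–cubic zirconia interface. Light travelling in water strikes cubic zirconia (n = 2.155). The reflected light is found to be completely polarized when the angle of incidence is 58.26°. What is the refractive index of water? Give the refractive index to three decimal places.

Brewster's law: tan θ_B = n₂/n₁ (light incident in water, refracted into cubic zirconia).
n₁ = n₂ / tan θ_B = 2.155 / tan 58.26° = 1.333.

n ≈ 1.333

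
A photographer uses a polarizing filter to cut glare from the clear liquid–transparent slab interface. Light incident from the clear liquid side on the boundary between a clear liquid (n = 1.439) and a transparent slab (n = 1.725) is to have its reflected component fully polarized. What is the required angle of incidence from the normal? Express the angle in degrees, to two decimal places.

Brewster's condition: tan θ_B = n₂/n₁ = 1.725/1.439 = 1.1987.
So θ_B = arctan 1.1987 = 50.17°.

θ_B ≈ 50.17°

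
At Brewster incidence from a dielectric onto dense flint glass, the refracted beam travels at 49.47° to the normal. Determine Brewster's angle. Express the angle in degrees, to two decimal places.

θ_B ≈ 40.53°

Brewster's condition makes the reflected and refracted beams perpendicular: θ_B + θ_t = 90°.
So θ_B = 90° − θ_t = 90° − 49.47° = 40.53°.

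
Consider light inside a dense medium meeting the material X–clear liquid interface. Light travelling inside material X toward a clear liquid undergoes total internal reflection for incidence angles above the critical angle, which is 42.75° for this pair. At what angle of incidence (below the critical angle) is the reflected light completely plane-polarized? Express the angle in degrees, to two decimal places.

At the critical angle sin θ_c = n₂/n₁, giving n₂/n₁ = sin 42.75° = 0.6788.
Then tan θ_B = n₂/n₁ = 0.6788, so θ_B = arctan 0.6788 = 34.17°.

θ_B ≈ 34.17°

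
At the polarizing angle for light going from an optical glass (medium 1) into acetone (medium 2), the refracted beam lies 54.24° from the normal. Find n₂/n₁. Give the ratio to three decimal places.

n₂/n₁ ≈ 0.720

θ_B + θ_t = 90°, so θ_B = 90° − 54.24° = 35.76°.
Then n₂/n₁ = tan θ_B = tan 35.76° = 0.720.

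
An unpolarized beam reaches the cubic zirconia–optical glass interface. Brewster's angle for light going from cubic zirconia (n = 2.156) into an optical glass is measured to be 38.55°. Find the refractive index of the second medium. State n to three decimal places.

n ≈ 1.718

At Brewster's angle, tan θ_B = n₂/n₁ with n₁ on the incident side (cubic zirconia) and n₂ on the transmitted side (an optical glass).
n₂ = n₁ tan θ_B = 2.156 × tan 38.55° = 1.718.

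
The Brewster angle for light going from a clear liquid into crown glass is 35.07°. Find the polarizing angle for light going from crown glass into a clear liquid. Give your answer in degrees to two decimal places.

The two Brewster angles are complementary: θ_B' = 90° − θ_B = 90° − 35.07° = 54.93°.

θ_B' ≈ 54.93°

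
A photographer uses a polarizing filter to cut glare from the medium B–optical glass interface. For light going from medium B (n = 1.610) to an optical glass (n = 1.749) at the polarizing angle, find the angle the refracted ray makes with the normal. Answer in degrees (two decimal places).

First find Brewster's angle: tan θ_B = 1.749/1.610 = 1.0863, giving θ_B = 47.37°.
The refracted ray is perpendicular to the reflected ray, so θ_t = 90° − θ_B = 42.63°.

θ_t ≈ 42.63°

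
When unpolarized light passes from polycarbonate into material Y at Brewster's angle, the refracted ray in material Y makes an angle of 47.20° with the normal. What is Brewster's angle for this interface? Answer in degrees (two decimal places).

θ_B ≈ 42.80°

At Brewster's angle the reflected and refracted rays are perpendicular, so θ_B + θ_t = 90°.
θ_B = 90° − 47.20° = 42.80°.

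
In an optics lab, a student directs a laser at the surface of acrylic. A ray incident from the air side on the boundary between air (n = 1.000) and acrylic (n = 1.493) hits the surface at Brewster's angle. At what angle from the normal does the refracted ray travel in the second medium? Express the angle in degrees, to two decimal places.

tan θ_B = n₂/n₁ = 1.493/1.000 = 1.4930, so θ_B = 56.19°.
Since θ_B + θ_t = 90° at Brewster incidence, θ_t = 90° − 56.19° = 33.81°.

θ_t ≈ 33.81°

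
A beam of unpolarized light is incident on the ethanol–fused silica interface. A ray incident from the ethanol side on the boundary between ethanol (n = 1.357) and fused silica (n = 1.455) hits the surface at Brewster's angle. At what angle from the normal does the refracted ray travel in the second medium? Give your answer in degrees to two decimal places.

θ_t ≈ 43.00°

θ_B = arctan(n₂/n₁) = arctan(1.455/1.357) = 47.00°.
Since θ_B + θ_t = 90° at Brewster incidence, θ_t = 90° − 47.00° = 43.00°.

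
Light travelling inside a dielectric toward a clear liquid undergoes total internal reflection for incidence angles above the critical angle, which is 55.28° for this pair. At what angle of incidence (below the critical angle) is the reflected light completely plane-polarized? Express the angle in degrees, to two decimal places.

θ_B ≈ 39.42°

sin θ_c = n₂/n₁, so n₂/n₁ = sin 55.28° = 0.8219.
Brewster: tan θ_B = n₂/n₁ = 0.8219.
θ_B = arctan(0.8219) = 39.42°.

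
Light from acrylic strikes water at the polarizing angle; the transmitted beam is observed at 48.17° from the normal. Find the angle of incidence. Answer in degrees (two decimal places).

θ_B ≈ 41.83°

At Brewster's angle the reflected and refracted rays are perpendicular, so θ_B + θ_t = 90°.
So θ_B = 90° − θ_t = 90° − 48.17° = 41.83°.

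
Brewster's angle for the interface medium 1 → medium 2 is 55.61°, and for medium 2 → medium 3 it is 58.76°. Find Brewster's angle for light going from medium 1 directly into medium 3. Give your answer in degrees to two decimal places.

n₂/n₁ = tan 55.61° = 1.4610 and n₃/n₂ = tan 58.76° = 1.6486.
n₃/n₁ = 2.4086. Then tan θ_B(1→3) = n₃/n₁, so θ_B(1→3) = arctan(2.4086) = 67.45°.

θ_B ≈ 67.45°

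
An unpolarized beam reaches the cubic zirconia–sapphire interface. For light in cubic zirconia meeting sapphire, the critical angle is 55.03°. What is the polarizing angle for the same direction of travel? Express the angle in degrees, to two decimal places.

n₂/n₁ = sin θ_c = sin 55.03° = 0.8195.
tan θ_B equals the same ratio, so θ_B = arctan(0.8195) = 39.33°.

θ_B ≈ 39.33°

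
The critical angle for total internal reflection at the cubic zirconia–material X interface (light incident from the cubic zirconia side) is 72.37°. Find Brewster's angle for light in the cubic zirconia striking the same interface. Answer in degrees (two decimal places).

θ_B ≈ 43.62°

At the critical angle sin θ_c = n₂/n₁, giving n₂/n₁ = sin 72.37° = 0.9530.
Then tan θ_B = n₂/n₁ = 0.9530, so θ_B = arctan 0.9530 = 43.62°.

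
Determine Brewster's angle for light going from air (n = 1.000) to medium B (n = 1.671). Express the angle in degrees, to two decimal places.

θ_B ≈ 59.10°

At Brewster's angle the reflected and refracted rays are perpendicular, which with Snell's law gives tan θ_B = n₂/n₁.
Brewster's condition: tan θ_B = n₂/n₁ = 1.671/1.000 = 1.6710. Taking the arctangent, θ_B = 59.10°.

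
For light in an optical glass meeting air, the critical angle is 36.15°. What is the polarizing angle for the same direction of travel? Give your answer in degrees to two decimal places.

θ_B ≈ 30.54°

At the critical angle sin θ_c = n₂/n₁, giving n₂/n₁ = sin 36.15° = 0.5899.
Then tan θ_B = n₂/n₁ = 0.5899, so θ_B = arctan 0.5899 = 30.54°.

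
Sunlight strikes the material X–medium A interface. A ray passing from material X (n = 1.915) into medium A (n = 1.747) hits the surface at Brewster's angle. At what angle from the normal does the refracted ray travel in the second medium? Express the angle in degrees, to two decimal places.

θ_t ≈ 47.63°

tan θ_B = n₂/n₁ = 1.747/1.915 = 0.9123, so θ_B = 42.37°.
Since θ_B + θ_t = 90° at Brewster incidence, θ_t = 90° − 42.37° = 47.63°.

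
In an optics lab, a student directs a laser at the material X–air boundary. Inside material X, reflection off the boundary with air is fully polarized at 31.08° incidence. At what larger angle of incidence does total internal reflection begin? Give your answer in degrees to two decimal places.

θ_c ≈ 37.07°

n₂/n₁ = tan 31.08° = 0.6028; the critical angle satisfies sin θ_c = n₂/n₁.
θ_c = arcsin(0.6028) = 37.07°.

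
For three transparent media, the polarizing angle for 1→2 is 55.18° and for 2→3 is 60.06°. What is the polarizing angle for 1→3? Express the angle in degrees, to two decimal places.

θ_B ≈ 68.17°

tan θ_B(1→2) = n₂/n₁ = tan 55.18° = 1.4377.
tan θ_B(2→3) = n₃/n₂ = tan 60.06° = 1.7362.
n₃/n₁ = 2.4963. Then tan θ_B(1→3) = n₃/n₁, so θ_B(1→3) = arctan(2.4963) = 68.17°.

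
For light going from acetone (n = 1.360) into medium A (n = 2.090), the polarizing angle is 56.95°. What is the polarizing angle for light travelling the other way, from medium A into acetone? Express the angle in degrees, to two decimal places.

tan θ_B' = n₁/n₂ = 1/tan θ_B, so θ_B' = 90° − θ_B.
θ_B' = 90° − 56.95° = 33.05°.

θ_B' ≈ 33.05°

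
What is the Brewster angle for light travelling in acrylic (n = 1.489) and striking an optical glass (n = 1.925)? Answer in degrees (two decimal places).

θ_B ≈ 52.28°

Brewster's condition: tan θ_B = n₂/n₁ = 1.925/1.489 = 1.2928.
So θ_B = arctan 1.2928 = 52.28°.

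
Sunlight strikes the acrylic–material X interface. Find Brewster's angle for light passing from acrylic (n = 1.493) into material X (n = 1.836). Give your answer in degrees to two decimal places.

The reflected p-component vanishes when tan θ_B = n₂/n₁.
tan θ_B = n₂/n₁ = 1.836/1.493 = 1.2297.
So θ_B = arctan 1.2297 = 50.88°.

θ_B ≈ 50.88°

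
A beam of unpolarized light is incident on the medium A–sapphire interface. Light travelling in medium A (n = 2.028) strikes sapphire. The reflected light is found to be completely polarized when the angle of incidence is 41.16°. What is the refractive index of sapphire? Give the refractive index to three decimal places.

n ≈ 1.773

At Brewster's angle, tan θ_B = n₂/n₁ with n₁ on the incident side (medium A) and n₂ on the transmitted side (sapphire).
n₂ = n₁ tan θ_B = 2.028 × tan 41.16° = 1.773.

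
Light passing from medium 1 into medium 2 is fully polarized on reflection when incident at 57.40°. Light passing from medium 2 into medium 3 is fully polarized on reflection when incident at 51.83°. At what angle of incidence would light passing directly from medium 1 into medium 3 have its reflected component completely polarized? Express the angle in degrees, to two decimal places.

θ_B ≈ 63.31°

n₂/n₁ = tan 57.40° = 1.5637 and n₃/n₂ = tan 51.83° = 1.2721.
n₃/n₁ = 1.9892. Then tan θ_B(1→3) = n₃/n₁, so θ_B(1→3) = arctan(1.9892) = 63.31°.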